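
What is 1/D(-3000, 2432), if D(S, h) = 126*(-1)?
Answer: -1/126 ≈ -0.0079365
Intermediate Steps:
D(S, h) = -126
1/D(-3000, 2432) = 1/(-126) = -1/126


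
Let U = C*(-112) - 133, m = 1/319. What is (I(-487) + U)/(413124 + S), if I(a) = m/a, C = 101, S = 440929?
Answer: -1778015086/132679695709 ≈ -0.013401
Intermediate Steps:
m = 1/319 ≈ 0.0031348
U = -11445 (U = 101*(-112) - 133 = -11312 - 133 = -11445)
I(a) = 1/(319*a)
(I(-487) + U)/(413124 + S) = ((1/319)/(-487) - 11445)/(413124 + 440929) = ((1/319)*(-1/487) - 11445)/854053 = (-1/155353 - 11445)*(1/854053) = -1778015086/155353*1/854053 = -1778015086/132679695709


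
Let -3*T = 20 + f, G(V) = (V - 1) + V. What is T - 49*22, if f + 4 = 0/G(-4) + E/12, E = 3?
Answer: -13001/12 ≈ -1083.4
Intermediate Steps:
G(V) = -1 + 2*V (G(V) = (-1 + V) + V = -1 + 2*V)
f = -15/4 (f = -4 + (0/(-1 + 2*(-4)) + 3/12) = -4 + (0/(-1 - 8) + 3*(1/12)) = -4 + (0/(-9) + ¼) = -4 + (0*(-⅑) + ¼) = -4 + (0 + ¼) = -4 + ¼ = -15/4 ≈ -3.7500)
T = -65/12 (T = -(20 - 15/4)/3 = -⅓*65/4 = -65/12 ≈ -5.4167)
T - 49*22 = -65/12 - 49*22 = -65/12 - 1078 = -13001/12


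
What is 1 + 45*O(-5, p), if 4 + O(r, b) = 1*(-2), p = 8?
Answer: -269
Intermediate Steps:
O(r, b) = -6 (O(r, b) = -4 + 1*(-2) = -4 - 2 = -6)
1 + 45*O(-5, p) = 1 + 45*(-6) = 1 - 270 = -269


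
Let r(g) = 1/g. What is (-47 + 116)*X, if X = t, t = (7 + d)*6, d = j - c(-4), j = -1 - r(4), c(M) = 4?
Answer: 1449/2 ≈ 724.50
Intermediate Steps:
j = -5/4 (j = -1 - 1/4 = -1 - 1*¼ = -1 - ¼ = -5/4 ≈ -1.2500)
d = -21/4 (d = -5/4 - 1*4 = -5/4 - 4 = -21/4 ≈ -5.2500)
t = 21/2 (t = (7 - 21/4)*6 = (7/4)*6 = 21/2 ≈ 10.500)
X = 21/2 ≈ 10.500
(-47 + 116)*X = (-47 + 116)*(21/2) = 69*(21/2) = 1449/2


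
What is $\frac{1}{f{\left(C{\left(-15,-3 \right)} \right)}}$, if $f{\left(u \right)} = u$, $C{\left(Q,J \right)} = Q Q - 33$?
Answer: $\frac{1}{192} \approx 0.0052083$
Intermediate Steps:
$C{\left(Q,J \right)} = -33 + Q^{2}$ ($C{\left(Q,J \right)} = Q^{2} - 33 = -33 + Q^{2}$)
$\frac{1}{f{\left(C{\left(-15,-3 \right)} \right)}} = \frac{1}{-33 + \left(-15\right)^{2}} = \frac{1}{-33 + 225} = \frac{1}{192}$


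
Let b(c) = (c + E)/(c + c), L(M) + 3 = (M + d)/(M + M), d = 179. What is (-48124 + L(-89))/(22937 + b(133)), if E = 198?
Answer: -1139370568/543039997 ≈ -2.0981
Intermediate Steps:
L(M) = -3 + (179 + M)/(2*M) (L(M) = -3 + (M + 179)/(M + M) = -3 + (179 + M)/((2*M)) = -3 + (179 + M)*(1/(2*M)) = -3 + (179 + M)/(2*M))
b(c) = (198 + c)/(2*c) (b(c) = (c + 198)/(c + c) = (198 + c)/((2*c)) = (198 + c)*(1/(2*c)) = (198 + c)/(2*c))
(-48124 + L(-89))/(22937 + b(133)) = (-48124 + (1/2)*(179 - 5*(-89))/(-89))/(22937 + (1/2)*(198 + 133)/133) = (-48124 + (1/2)*(-1/89)*(179 + 445))/(22937 + (1/2)*(1/133)*331) = (-48124 + (1/2)*(-1/89)*624)/(22937 + 331/266) = (-48124 - 312/89)/(6101573/266) = -4283348/89*266/6101573 = -1139370568/543039997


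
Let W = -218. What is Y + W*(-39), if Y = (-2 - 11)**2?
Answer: 8671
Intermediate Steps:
Y = 169 (Y = (-13)**2 = 169)
Y + W*(-39) = 169 - 218*(-39) = 169 + 8502 = 8671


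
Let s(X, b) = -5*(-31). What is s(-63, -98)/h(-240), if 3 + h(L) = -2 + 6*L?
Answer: -31/289 ≈ -0.10727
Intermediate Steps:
s(X, b) = 155
h(L) = -5 + 6*L (h(L) = -3 + (-2 + 6*L) = -5 + 6*L)
s(-63, -98)/h(-240) = 155/(-5 + 6*(-240)) = 155/(-5 - 1440) = 155/(-1445) = 155*(-1/1445) = -31/289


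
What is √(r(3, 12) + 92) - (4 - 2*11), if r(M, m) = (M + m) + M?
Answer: 18 + √110 ≈ 28.488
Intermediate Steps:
r(M, m) = m + 2*M
√(r(3, 12) + 92) - (4 - 2*11) = √((12 + 2*3) + 92) - (4 - 2*11) = √((12 + 6) + 92) - (4 - 22) = √(18 + 92) - 1*(-18) = √110 + 18 = 18 + √110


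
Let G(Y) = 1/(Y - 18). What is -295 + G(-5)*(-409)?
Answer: -6376/23 ≈ -277.22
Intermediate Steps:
G(Y) = 1/(-18 + Y)
-295 + G(-5)*(-409) = -295 - 409/(-18 - 5) = -295 - 409/(-23) = -295 - 1/23*(-409) = -295 + 409/23 = -6376/23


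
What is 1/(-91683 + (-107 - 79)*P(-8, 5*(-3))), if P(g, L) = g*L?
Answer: -1/114003 ≈ -8.7717e-6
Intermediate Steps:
P(g, L) = L*g
1/(-91683 + (-107 - 79)*P(-8, 5*(-3))) = 1/(-91683 + (-107 - 79)*((5*(-3))*(-8))) = 1/(-91683 - (-2790)*(-8)) = 1/(-91683 - 186*120) = 1/(-91683 - 22320) = 1/(-114003) = -1/114003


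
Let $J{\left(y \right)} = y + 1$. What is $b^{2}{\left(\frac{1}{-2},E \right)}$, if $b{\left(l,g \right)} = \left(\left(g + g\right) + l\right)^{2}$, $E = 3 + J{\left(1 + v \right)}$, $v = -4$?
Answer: $\frac{81}{16} \approx 5.0625$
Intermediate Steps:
$J{\left(y \right)} = 1 + y$
$E = 1$ ($E = 3 + \left(1 + \left(1 - 4\right)\right) = 3 + \left(1 - 3\right) = 3 - 2 = 1$)
$b{\left(l,g \right)} = \left(l + 2 g\right)^{2}$ ($b{\left(l,g \right)} = \left(2 g + l\right)^{2} = \left(l + 2 g\right)^{2}$)
$b^{2}{\left(\frac{1}{-2},E \right)} = \left(\left(\frac{1}{-2} + 2 \cdot 1\right)^{2}\right)^{2} = \left(\left(- \frac{1}{2} + 2\right)^{2}\right)^{2} = \left(\left(\frac{3}{2}\right)^{2}\right)^{2} = \left(\frac{9}{4}\right)^{2} = \frac{81}{16}$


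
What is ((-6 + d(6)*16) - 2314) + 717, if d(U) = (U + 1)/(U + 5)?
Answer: -17521/11 ≈ -1592.8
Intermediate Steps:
d(U) = (1 + U)/(5 + U)
((-6 + d(6)*16) - 2314) + 717 = ((-6 + ((1 + 6)/(5 + 6))*16) - 2314) + 717 = ((-6 + (7/11)*16) - 2314) + 717 = ((-6 + 112/11) - 2314) + 717 = (46/11 - 2314) + 717 = -25408/11 + 717 = -17521/11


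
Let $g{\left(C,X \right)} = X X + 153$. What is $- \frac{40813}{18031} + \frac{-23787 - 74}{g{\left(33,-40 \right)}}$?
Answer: $- \frac{501782880}{31608343} \approx -15.875$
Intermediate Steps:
$g{\left(C,X \right)} = 153 + X^{2}$ ($g{\left(C,X \right)} = X^{2} + 153 = 153 + X^{2}$)
$- \frac{40813}{18031} + \frac{-23787 - 74}{g{\left(33,-40 \right)}} = - \frac{40813}{18031} + \frac{-23787 - 74}{153 + \left(-40\right)^{2}} = \left(-40813\right) \frac{1}{18031} - \frac{23861}{153 + 1600} = - \frac{40813}{18031} - \frac{23861}{1753} = - \frac{501782880}{31608343}$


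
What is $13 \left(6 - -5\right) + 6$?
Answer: $149$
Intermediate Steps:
$13 \left(6 - -5\right) + 6 = 13 \left(6 + 5\right) + 6 = 13 \cdot 11 + 6 = 143 + 6 = 149$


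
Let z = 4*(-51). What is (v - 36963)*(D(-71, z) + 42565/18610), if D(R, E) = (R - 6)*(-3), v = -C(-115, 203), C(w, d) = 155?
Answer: -16114686905/1861 ≈ -8.6592e+6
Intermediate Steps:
z = -204
v = -155 (v = -1*155 = -155)
D(R, E) = 18 - 3*R (D(R, E) = (-6 + R)*(-3) = 18 - 3*R)
(v - 36963)*(D(-71, z) + 42565/18610) = (-155 - 36963)*((18 - 3*(-71)) + 42565/18610) = -37118*((18 + 213) + 42565*(1/18610)) = -37118*(231 + 8513/3722) = -37118*868295/3722 = -16114686905/1861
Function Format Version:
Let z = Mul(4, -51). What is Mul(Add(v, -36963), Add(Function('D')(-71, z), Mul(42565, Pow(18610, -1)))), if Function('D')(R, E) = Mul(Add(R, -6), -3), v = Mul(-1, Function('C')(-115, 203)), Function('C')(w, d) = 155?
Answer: Rational(-16114686905, 1861) ≈ -8.6592e+6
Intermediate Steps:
z = -204
v = -155 (v = Mul(-1, 155) = -155)
Function('D')(R, E) = Add(18, Mul(-3, R)) (Function('D')(R, E) = Mul(Add(-6, R), -3) = Add(18, Mul(-3, R)))
Mul(Add(v, -36963), Add(Function('D')(-71, z), Mul(42565, Pow(18610, -1)))) = Mul(Add(-155, -36963), Add(Add(18, Mul(-3, -71)), Mul(42565, Pow(18610, -1)))) = Mul(-37118, Add(Add(18, 213), Mul(42565, Rational(1, 18610)))) = Mul(-37118, Add(231, Rational(8513, 3722))) = Mul(-37118, Rational(868295, 3722)) = Rational(-16114686905, 1861)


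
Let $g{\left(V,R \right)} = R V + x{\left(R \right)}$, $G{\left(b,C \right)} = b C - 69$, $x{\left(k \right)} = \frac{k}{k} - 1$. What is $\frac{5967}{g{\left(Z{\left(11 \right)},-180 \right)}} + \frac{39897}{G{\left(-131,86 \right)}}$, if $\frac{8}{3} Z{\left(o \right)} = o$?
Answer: $- \frac{1440881}{124685} \approx -11.556$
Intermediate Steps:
$x{\left(k \right)} = 0$ ($x{\left(k \right)} = 1 - 1 = 0$)
$Z{\left(o \right)} = \frac{3 o}{8}$
$G{\left(b,C \right)} = -69 + C b$ ($G{\left(b,C \right)} = C b - 69 = -69 + C b$)
$g{\left(V,R \right)} = R V$ ($g{\left(V,R \right)} = R V + 0 = R V$)
$\frac{5967}{g{\left(Z{\left(11 \right)},-180 \right)}} + \frac{39897}{G{\left(-131,86 \right)}} = \frac{5967}{\left(-180\right) \frac{3}{8} \cdot 11} + \frac{39897}{-69 + 86 \left(-131\right)} = \frac{5967}{\left(-180\right) \frac{33}{8}} + \frac{39897}{-69 - 11266} = \frac{5967}{- \frac{1485}{2}} + \frac{39897}{-11335} = 5967 \left(- \frac{2}{1485}\right) + 39897 \left(- \frac{1}{11335}\right) = - \frac{442}{55} - \frac{39897}{11335} = - \frac{1440881}{124685}$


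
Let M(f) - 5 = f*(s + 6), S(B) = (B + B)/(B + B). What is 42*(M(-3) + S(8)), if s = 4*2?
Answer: -1512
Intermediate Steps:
s = 8
S(B) = 1 (S(B) = (2*B)/((2*B)) = (2*B)*(1/(2*B)) = 1)
M(f) = 5 + 14*f (M(f) = 5 + f*(8 + 6) = 5 + f*14 = 5 + 14*f)
42*(M(-3) + S(8)) = 42*((5 + 14*(-3)) + 1) = 42*((5 - 42) + 1) = 42*(-37 + 1) = 42*(-36) = -1512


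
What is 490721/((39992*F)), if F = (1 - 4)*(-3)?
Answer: 490721/359928 ≈ 1.3634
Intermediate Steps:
F = 9 (F = -3*(-3) = 9)
490721/((39992*F)) = 490721/((39992*9)) = 490721/359928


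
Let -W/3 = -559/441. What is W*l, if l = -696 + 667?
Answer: -16211/147 ≈ -110.28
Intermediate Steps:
l = -29
W = 559/147 (W = -(-1677)/441 = -3*(-559/441) = 559/147 ≈ 3.8027)
W*l = (559/147)*(-29) = -16211/147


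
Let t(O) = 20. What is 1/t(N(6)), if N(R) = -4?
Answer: 1/20 ≈ 0.050000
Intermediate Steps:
1/t(N(6)) = 1/20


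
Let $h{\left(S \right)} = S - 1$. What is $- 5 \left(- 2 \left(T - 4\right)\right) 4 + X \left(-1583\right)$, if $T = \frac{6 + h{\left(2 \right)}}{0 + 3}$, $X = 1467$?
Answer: $- \frac{6966983}{3} \approx -2.3223 \cdot 10^{6}$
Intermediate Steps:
$h{\left(S \right)} = -1 + S$
$T = \frac{7}{3}$ ($T = \frac{6 + \left(-1 + 2\right)}{0 + 3} = \frac{6 + 1}{3} = 7 \cdot \frac{1}{3} = \frac{7}{3} \approx 2.3333$)
$- 5 \left(- 2 \left(T - 4\right)\right) 4 + X \left(-1583\right) = - 5 \left(- 2 \left(\frac{7}{3} - 4\right)\right) 4 + 1467 \left(-1583\right) = - 5 \left(\left(-2\right) \left(- \frac{5}{3}\right)\right) 4 - 2322261 = \left(-5\right) \frac{10}{3} \cdot 4 - 2322261 = \left(- \frac{50}{3}\right) 4 - 2322261 = - \frac{200}{3} - 2322261 = - \frac{6966983}{3}$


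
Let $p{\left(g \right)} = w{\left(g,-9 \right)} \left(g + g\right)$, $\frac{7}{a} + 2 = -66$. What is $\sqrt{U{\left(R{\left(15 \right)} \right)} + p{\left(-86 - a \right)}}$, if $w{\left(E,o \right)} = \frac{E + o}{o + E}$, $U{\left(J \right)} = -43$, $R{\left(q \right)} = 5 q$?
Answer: $\frac{i \sqrt{248302}}{34} \approx 14.656 i$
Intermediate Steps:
$a = - \frac{7}{68}$ ($a = \frac{7}{-2 - 66} = \frac{7}{-68} = 7 \left(- \frac{1}{68}\right) = - \frac{7}{68} \approx -0.10294$)
$w{\left(E,o \right)} = 1$ ($w{\left(E,o \right)} = \frac{E + o}{E + o} = 1$)
$p{\left(g \right)} = 2 g$ ($p{\left(g \right)} = 1 \left(g + g\right) = 1 \cdot 2 g = 2 g$)
$\sqrt{U{\left(R{\left(15 \right)} \right)} + p{\left(-86 - a \right)}} = \sqrt{-43 + 2 \left(-86 - - \frac{7}{68}\right)} = \sqrt{-43 + 2 \left(-86 + \frac{7}{68}\right)} = \sqrt{-43 + 2 \left(- \frac{5841}{68}\right)} = \sqrt{-43 - \frac{5841}{34}} = \sqrt{- \frac{7303}{34}} = \frac{i \sqrt{248302}}{34}$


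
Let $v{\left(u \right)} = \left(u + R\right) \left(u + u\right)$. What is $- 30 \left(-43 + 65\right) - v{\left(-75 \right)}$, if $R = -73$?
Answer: $-22860$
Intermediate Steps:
$v{\left(u \right)} = 2 u \left(-73 + u\right)$ ($v{\left(u \right)} = \left(u - 73\right) \left(u + u\right) = \left(-73 + u\right) 2 u = 2 u \left(-73 + u\right)$)
$- 30 \left(-43 + 65\right) - v{\left(-75 \right)} = - 30 \left(-43 + 65\right) - 2 \left(-75\right) \left(-73 - 75\right) = \left(-30\right) 22 - 2 \left(-75\right) \left(-148\right) = -660 - 22200 = -22860$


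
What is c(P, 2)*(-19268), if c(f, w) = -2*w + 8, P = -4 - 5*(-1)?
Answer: -77072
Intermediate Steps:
P = 1 (P = -4 + 5 = 1)
c(f, w) = 8 - 2*w
c(P, 2)*(-19268) = (8 - 2*2)*(-19268) = (8 - 4)*(-19268) = 4*(-19268) = -77072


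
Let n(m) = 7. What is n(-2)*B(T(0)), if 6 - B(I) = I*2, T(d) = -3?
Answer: 84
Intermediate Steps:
B(I) = 6 - 2*I (B(I) = 6 - I*2 = 6 - 2*I)
n(-2)*B(T(0)) = 7*(6 - 2*(-3)) = 7*(6 + 6) = 7*12 = 84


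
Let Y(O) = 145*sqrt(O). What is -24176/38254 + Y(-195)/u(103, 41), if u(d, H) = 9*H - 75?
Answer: -12088/19127 + 145*I*sqrt(195)/294 ≈ -0.63199 + 6.8871*I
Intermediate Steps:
u(d, H) = -75 + 9*H
-24176/38254 + Y(-195)/u(103, 41) = -24176/38254 + (145*sqrt(-195))/(-75 + 9*41) = -24176*1/38254 + (145*(I*sqrt(195)))/(-75 + 369) = -12088/19127 + (145*I*sqrt(195))/294 = -12088/19127 + (145*I*sqrt(195))*(1/294) = -12088/19127 + 145*I*sqrt(195)/294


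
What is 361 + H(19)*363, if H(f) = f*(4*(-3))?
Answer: -82403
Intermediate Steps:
H(f) = -12*f (H(f) = f*(-12) = -12*f)
361 + H(19)*363 = 361 - 12*19*363 = 361 - 228*363 = 361 - 82764 = -82403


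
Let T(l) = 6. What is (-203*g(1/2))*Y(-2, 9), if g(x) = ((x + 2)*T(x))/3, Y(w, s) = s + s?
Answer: -18270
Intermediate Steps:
Y(w, s) = 2*s
g(x) = 4 + 2*x (g(x) = ((x + 2)*6)/3 = ((2 + x)*6)*(⅓) = (12 + 6*x)*(⅓) = 4 + 2*x)
(-203*g(1/2))*Y(-2, 9) = (-203*(4 + 2*(1/2)))*(2*9) = -203*(4 + 2*(1*(½)))*18 = -203*(4 + 2*(½))*18 = -203*(4 + 1)*18 = -203*5*18 = -1015*18 = -18270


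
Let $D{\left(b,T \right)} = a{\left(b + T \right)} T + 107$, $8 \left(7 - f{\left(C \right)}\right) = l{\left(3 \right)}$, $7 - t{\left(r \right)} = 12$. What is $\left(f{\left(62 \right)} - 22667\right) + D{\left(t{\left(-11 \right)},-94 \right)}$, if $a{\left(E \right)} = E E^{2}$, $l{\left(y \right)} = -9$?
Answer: $\frac{729484433}{8} \approx 9.1186 \cdot 10^{7}$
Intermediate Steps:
$t{\left(r \right)} = -5$ ($t{\left(r \right)} = 7 - 12 = -5$)
$a{\left(E \right)} = E^{3}$
$f{\left(C \right)} = \frac{65}{8}$ ($f{\left(C \right)} = 7 - - \frac{9}{8} = 7 + \frac{9}{8} = \frac{65}{8}$)
$D{\left(b,T \right)} = 107 + T \left(T + b\right)^{3}$ ($D{\left(b,T \right)} = \left(b + T\right)^{3} T + 107 = \left(T + b\right)^{3} T + 107 = T \left(T + b\right)^{3} + 107 = 107 + T \left(T + b\right)^{3}$)
$\left(f{\left(62 \right)} - 22667\right) + D{\left(t{\left(-11 \right)},-94 \right)} = \left(\frac{65}{8} - 22667\right) - \left(-107 + 94 \left(-94 - 5\right)^{3}\right) = - \frac{181271}{8} - \left(-107 + 94 \left(-99\right)^{3}\right) = - \frac{181271}{8} + \left(107 - -91208106\right) = - \frac{181271}{8} + \left(107 + 91208106\right) = - \frac{181271}{8} + 91208213 = \frac{729484433}{8}$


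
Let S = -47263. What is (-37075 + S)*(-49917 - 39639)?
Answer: 7552973928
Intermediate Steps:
(-37075 + S)*(-49917 - 39639) = (-37075 - 47263)*(-49917 - 39639) = -84338*(-89556) = 7552973928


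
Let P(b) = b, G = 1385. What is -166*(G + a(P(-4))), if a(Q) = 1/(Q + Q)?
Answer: -919557/4 ≈ -2.2989e+5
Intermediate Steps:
a(Q) = 1/(2*Q)
-166*(G + a(P(-4))) = -166*(1385 + (½)/(-4)) = -166*(1385 + (½)*(-¼)) = -166*(1385 - ⅛) = -166*11079/8 = -919557/4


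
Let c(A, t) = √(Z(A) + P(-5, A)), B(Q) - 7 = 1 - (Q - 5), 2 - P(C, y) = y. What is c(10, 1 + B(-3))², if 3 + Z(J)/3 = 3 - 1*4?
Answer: -20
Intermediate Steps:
P(C, y) = 2 - y
Z(J) = -12 (Z(J) = -9 + 3*(3 - 1*4) = -9 + 3*(3 - 4) = -9 + 3*(-1) = -9 - 3 = -12)
B(Q) = 13 - Q (B(Q) = 7 + (1 - (Q - 5)) = 7 + (1 - (-5 + Q)) = 7 + (1 + (5 - Q)) = 7 + (6 - Q) = 13 - Q)
c(A, t) = √(-10 - A) (c(A, t) = √(-12 + (2 - A)) = √(-10 - A))
c(10, 1 + B(-3))² = (√(-10 - 1*10))² = (√(-10 - 10))² = (√(-20))² = (2*I*√5)² = -20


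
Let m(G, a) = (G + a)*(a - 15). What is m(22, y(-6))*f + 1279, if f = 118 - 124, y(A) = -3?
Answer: 3331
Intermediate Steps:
m(G, a) = (-15 + a)*(G + a) (m(G, a) = (G + a)*(-15 + a) = (-15 + a)*(G + a))
f = -6
m(22, y(-6))*f + 1279 = ((-3)² - 15*22 - 15*(-3) + 22*(-3))*(-6) + 1279 = (9 - 330 + 45 - 66)*(-6) + 1279 = -342*(-6) + 1279 = 2052 + 1279 = 3331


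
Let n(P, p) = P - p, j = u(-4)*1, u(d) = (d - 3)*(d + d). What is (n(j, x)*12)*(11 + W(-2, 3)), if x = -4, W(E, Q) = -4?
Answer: 5040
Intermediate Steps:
u(d) = 2*d*(-3 + d) (u(d) = (-3 + d)*(2*d) = 2*d*(-3 + d))
j = 56 (j = (2*(-4)*(-3 - 4))*1 = (2*(-4)*(-7))*1 = 56*1 = 56)
(n(j, x)*12)*(11 + W(-2, 3)) = ((56 - 1*(-4))*12)*(11 - 4) = ((56 + 4)*12)*7 = (60*12)*7 = 720*7 = 5040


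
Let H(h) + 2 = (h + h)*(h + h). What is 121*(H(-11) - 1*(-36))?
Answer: 62678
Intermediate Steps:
H(h) = -2 + 4*h² (H(h) = -2 + (h + h)*(h + h) = -2 + (2*h)*(2*h) = -2 + 4*h²)
121*(H(-11) - 1*(-36)) = 121*((-2 + 4*(-11)²) - 1*(-36)) = 121*((-2 + 4*121) + 36) = 121*((-2 + 484) + 36) = 121*(482 + 36) = 121*518 = 62678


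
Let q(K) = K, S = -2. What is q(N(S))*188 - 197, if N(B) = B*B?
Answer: 555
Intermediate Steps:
N(B) = B**2
q(N(S))*188 - 197 = (-2)**2*188 - 197 = 4*188 - 197 = 752 - 197 = 555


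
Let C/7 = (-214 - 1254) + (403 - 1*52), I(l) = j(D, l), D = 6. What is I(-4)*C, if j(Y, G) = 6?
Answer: -46914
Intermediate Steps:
I(l) = 6
C = -7819 (C = 7*((-214 - 1254) + (403 - 1*52)) = 7*(-1468 + (403 - 52)) = 7*(-1468 + 351) = 7*(-1117) = -7819)
I(-4)*C = 6*(-7819) = -46914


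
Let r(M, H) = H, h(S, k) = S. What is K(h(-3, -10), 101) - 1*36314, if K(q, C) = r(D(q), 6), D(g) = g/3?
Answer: -36308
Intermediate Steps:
D(g) = g/3 (D(g) = g*(⅓) = g/3)
K(q, C) = 6
K(h(-3, -10), 101) - 1*36314 = 6 - 1*36314 = 6 - 36314 = -36308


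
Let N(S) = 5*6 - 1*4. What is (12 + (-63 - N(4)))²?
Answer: 5929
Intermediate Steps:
N(S) = 26 (N(S) = 30 - 4 = 26)
(12 + (-63 - N(4)))² = (12 + (-63 - 1*26))² = (12 + (-63 - 26))² = (12 - 89)² = (-77)² = 5929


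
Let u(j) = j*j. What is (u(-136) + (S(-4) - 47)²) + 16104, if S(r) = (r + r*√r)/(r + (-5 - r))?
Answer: 918297/25 - 3696*I/25 ≈ 36732.0 - 147.84*I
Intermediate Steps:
S(r) = -r/5 - r^(3/2)/5 (S(r) = (r + r^(3/2))/(-5) = (r + r^(3/2))*(-⅕) = -r/5 - r^(3/2)/5)
u(j) = j²
(u(-136) + (S(-4) - 47)²) + 16104 = ((-136)² + ((-⅕*(-4) - (-8)*I/5) - 47)²) + 16104 = (18496 + ((⅘ - (-8)*I/5) - 47)²) + 16104 = (18496 + ((⅘ + 8*I/5) - 47)²) + 16104 = (18496 + (-231/5 + 8*I/5)²) + 16104 = 34600 + (-231/5 + 8*I/5)²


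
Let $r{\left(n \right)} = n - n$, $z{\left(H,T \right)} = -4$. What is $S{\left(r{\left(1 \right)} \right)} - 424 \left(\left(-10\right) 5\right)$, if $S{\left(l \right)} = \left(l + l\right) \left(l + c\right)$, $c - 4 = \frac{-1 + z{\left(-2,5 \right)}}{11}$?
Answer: $21200$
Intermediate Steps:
$r{\left(n \right)} = 0$
$c = \frac{39}{11}$ ($c = 4 + \frac{-1 - 4}{11} = 4 - \frac{5}{11} = \frac{39}{11} \approx 3.5455$)
$S{\left(l \right)} = 2 l \left(\frac{39}{11} + l\right)$ ($S{\left(l \right)} = \left(l + l\right) \left(l + \frac{39}{11}\right) = 2 l \left(\frac{39}{11} + l\right)$)
$S{\left(r{\left(1 \right)} \right)} - 424 \left(\left(-10\right) 5\right) = \frac{2}{11} \cdot 0 \left(39 + 11 \cdot 0\right) - 424 \left(\left(-10\right) 5\right) = \frac{2}{11} \cdot 0 \left(39 + 0\right) - -21200 = \frac{2}{11} \cdot 0 \cdot 39 + 21200 = 0 + 21200 = 21200$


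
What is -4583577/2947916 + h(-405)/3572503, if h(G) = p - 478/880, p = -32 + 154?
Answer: -1801193299260671/1158458262912280 ≈ -1.5548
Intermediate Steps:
p = 122
h(G) = 53441/440 (h(G) = 122 - 478/880 = 122 - 478*1/880 = 122 - 239/440 = 53441/440)
-4583577/2947916 + h(-405)/3572503 = -4583577/2947916 + (53441/440)/3572503 = -4583577*1/2947916 + (53441/440)*(1/3572503) = -4583577/2947916 + 53441/1571901320 = -1801193299260671/1158458262912280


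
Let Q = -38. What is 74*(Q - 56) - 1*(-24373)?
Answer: 17417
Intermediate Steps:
74*(Q - 56) - 1*(-24373) = 74*(-38 - 56) - 1*(-24373) = 74*(-94) + 24373 = -6956 + 24373 = 17417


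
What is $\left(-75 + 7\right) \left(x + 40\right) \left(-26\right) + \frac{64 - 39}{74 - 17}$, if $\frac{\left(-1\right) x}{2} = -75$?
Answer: $\frac{19147465}{57} \approx 3.3592 \cdot 10^{5}$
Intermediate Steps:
$x = 150$ ($x = \left(-2\right) \left(-75\right) = 150$)
$\left(-75 + 7\right) \left(x + 40\right) \left(-26\right) + \frac{64 - 39}{74 - 17} = \left(-75 + 7\right) \left(150 + 40\right) \left(-26\right) + \frac{64 - 39}{74 - 17} = \left(-68\right) 190 \left(-26\right) + \frac{25}{57} = \left(-12920\right) \left(-26\right) + 25 \cdot \frac{1}{57} = 335920 + \frac{25}{57} = \frac{19147465}{57}$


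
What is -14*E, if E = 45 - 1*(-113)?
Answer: -2212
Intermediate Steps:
E = 158 (E = 45 + 113 = 158)
-14*E = -14*158 = -2212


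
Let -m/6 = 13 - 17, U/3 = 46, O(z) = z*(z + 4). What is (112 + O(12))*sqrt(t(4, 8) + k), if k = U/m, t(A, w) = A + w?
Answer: 152*sqrt(71) ≈ 1280.8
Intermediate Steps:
O(z) = z*(4 + z)
U = 138 (U = 3*46 = 138)
m = 24 (m = -6*(13 - 17) = -6*(-4) = 24)
k = 23/4 (k = 138/24 = 138*(1/24) = 23/4 ≈ 5.7500)
(112 + O(12))*sqrt(t(4, 8) + k) = (112 + 12*(4 + 12))*sqrt((4 + 8) + 23/4) = (112 + 12*16)*sqrt(12 + 23/4) = (112 + 192)*sqrt(71/4) = 304*(sqrt(71)/2) = 152*sqrt(71)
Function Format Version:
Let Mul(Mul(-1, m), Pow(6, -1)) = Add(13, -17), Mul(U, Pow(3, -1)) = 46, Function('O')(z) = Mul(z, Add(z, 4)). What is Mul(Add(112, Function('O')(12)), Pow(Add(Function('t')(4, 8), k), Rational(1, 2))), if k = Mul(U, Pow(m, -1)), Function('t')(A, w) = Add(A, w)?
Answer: Mul(152, Pow(71, Rational(1, 2))) ≈ 1280.8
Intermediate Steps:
Function('O')(z) = Mul(z, Add(4, z))
U = 138 (U = Mul(3, 46) = 138)
m = 24 (m = Mul(-6, Add(13, -17)) = Mul(-6, -4) = 24)
k = Rational(23, 4) (k = Mul(138, Pow(24, -1)) = Mul(138, Rational(1, 24)) = Rational(23, 4) ≈ 5.7500)
Mul(Add(112, Function('O')(12)), Pow(Add(Function('t')(4, 8), k), Rational(1, 2))) = Mul(Add(112, Mul(12, Add(4, 12))), Pow(Add(Add(4, 8), Rational(23, 4)), Rational(1, 2))) = Mul(Add(112, Mul(12, 16)), Pow(Add(12, Rational(23, 4)), Rational(1, 2))) = Mul(Add(112, 192), Pow(Rational(71, 4), Rational(1, 2))) = Mul(304, Mul(Rational(1, 2), Pow(71, Rational(1, 2)))) = Mul(152, Pow(71, Rational(1, 2)))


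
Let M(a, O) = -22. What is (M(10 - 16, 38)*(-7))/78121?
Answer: 154/78121 ≈ 0.0019713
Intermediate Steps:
(M(10 - 16, 38)*(-7))/78121 = -22*(-7)/78121 = 154*(1/78121) = 154/78121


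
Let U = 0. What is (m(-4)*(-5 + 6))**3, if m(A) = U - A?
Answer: 64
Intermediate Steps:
m(A) = -A (m(A) = 0 - A = -A)
(m(-4)*(-5 + 6))**3 = ((-1*(-4))*(-5 + 6))**3 = (4*1)**3 = 4**3 = 64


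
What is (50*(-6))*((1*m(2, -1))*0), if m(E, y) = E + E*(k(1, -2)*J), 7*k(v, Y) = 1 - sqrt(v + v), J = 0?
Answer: 0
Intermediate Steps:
k(v, Y) = 1/7 - sqrt(2)*sqrt(v)/7 (k(v, Y) = (1 - sqrt(v + v))/7 = (1 - sqrt(2*v))/7 = (1 - sqrt(2)*sqrt(v))/7 = 1/7 - sqrt(2)*sqrt(v)/7)
m(E, y) = E (m(E, y) = E + E*((1/7 - sqrt(2)*sqrt(1)/7)*0) = E + E*((1/7 - 1/7*sqrt(2)*1)*0) = E + E*((1/7 - sqrt(2)/7)*0) = E + E*0 = E + 0 = E)
(50*(-6))*((1*m(2, -1))*0) = (50*(-6))*((1*2)*0) = -600*0 = -300*0 = 0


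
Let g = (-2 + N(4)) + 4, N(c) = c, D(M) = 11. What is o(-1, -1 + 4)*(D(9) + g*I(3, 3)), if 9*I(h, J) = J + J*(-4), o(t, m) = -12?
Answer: -60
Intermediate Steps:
I(h, J) = -J/3 (I(h, J) = (J + J*(-4))/9 = (J - 4*J)/9 = (-3*J)/9 = -J/3)
g = 6 (g = (-2 + 4) + 4 = 2 + 4 = 6)
o(-1, -1 + 4)*(D(9) + g*I(3, 3)) = -12*(11 + 6*(-1/3*3)) = -12*(11 + 6*(-1)) = -12*(11 - 6) = -12*5 = -60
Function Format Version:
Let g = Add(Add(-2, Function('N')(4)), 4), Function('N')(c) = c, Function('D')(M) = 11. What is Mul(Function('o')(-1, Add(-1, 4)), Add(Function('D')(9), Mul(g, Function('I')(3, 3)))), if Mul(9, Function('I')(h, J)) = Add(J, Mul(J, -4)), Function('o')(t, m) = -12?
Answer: -60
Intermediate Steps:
Function('I')(h, J) = Mul(Rational(-1, 3), J) (Function('I')(h, J) = Mul(Rational(1, 9), Add(J, Mul(J, -4))) = Mul(Rational(1, 9), Add(J, Mul(-4, J))) = Mul(Rational(1, 9), Mul(-3, J)) = Mul(Rational(-1, 3), J))
g = 6 (g = Add(Add(-2, 4), 4) = Add(2, 4) = 6)
Mul(Function('o')(-1, Add(-1, 4)), Add(Function('D')(9), Mul(g, Function('I')(3, 3)))) = Mul(-12, Add(11, Mul(6, Mul(Rational(-1, 3), 3)))) = Mul(-12, Add(11, Mul(6, -1))) = Mul(-12, Add(11, -6)) = Mul(-12, 5) = -60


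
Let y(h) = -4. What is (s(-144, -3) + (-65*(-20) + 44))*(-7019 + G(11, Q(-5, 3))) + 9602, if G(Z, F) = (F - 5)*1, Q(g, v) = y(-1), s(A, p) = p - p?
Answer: -9436030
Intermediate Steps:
s(A, p) = 0
Q(g, v) = -4
G(Z, F) = -5 + F (G(Z, F) = (-5 + F)*1 = -5 + F)
(s(-144, -3) + (-65*(-20) + 44))*(-7019 + G(11, Q(-5, 3))) + 9602 = (0 + (-65*(-20) + 44))*(-7019 + (-5 - 4)) + 9602 = (0 + (1300 + 44))*(-7019 - 9) + 9602 = (0 + 1344)*(-7028) + 9602 = 1344*(-7028) + 9602 = -9445632 + 9602 = -9436030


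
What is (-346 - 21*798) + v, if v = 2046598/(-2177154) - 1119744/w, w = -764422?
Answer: -7116176290840633/416066103747 ≈ -17103.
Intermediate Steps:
v = 218347648055/416066103747 (v = 2046598/(-2177154) - 1119744/(-764422) = 2046598*(-1/2177154) - 1119744*(-1/764422) = -1023299/1088577 + 559872/382211 = 218347648055/416066103747 ≈ 0.52479)
(-346 - 21*798) + v = (-346 - 21*798) + 218347648055/416066103747 = (-346 - 16758) + 218347648055/416066103747 = -17104 + 218347648055/416066103747 = -7116176290840633/416066103747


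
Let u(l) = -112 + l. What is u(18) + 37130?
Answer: 37036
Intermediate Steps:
u(18) + 37130 = (-112 + 18) + 37130 = -94 + 37130 = 37036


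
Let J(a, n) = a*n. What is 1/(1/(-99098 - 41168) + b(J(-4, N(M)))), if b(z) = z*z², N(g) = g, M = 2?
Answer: -140266/71816193 ≈ -0.0019531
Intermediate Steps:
b(z) = z³
1/(1/(-99098 - 41168) + b(J(-4, N(M)))) = 1/(1/(-99098 - 41168) + (-4*2)³) = 1/(1/(-140266) + (-8)³) = 1/(-1/140266 - 512) = 1/(-71816193/140266) = -140266/71816193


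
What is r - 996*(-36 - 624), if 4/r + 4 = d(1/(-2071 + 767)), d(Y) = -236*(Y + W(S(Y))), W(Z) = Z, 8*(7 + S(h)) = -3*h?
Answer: 2825516693872/4298279 ≈ 6.5736e+5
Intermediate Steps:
S(h) = -7 - 3*h/8 (S(h) = -7 + (-3*h)/8 = -7 - 3*h/8)
d(Y) = 1652 - 295*Y/2 (d(Y) = -236*(Y + (-7 - 3*Y/8)) = -236*(-7 + 5*Y/8) = 1652 - 295*Y/2)
r = 10432/4298279 (r = 4/(-4 + (1652 - 295/(2*(-2071 + 767)))) = 4/(-4 + (1652 - 295/2/(-1304))) = 4/(-4 + (1652 - 295/2*(-1/1304))) = 4/(-4 + (1652 + 295/2608)) = 4/(-4 + 4308711/2608) = 4/(4298279/2608) = 4*(2608/4298279) = 10432/4298279 ≈ 0.0024270)
r - 996*(-36 - 624) = 10432/4298279 - 996*(-36 - 624) = 10432/4298279 - 996*(-660) = 10432/4298279 + 657360 = 2825516693872/4298279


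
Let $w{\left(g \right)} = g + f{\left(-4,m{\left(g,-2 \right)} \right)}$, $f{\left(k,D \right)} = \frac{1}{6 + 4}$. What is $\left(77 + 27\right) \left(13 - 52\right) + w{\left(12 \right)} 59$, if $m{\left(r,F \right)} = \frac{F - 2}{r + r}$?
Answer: $- \frac{33421}{10} \approx -3342.1$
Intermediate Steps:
$m{\left(r,F \right)} = \frac{-2 + F}{2 r}$
$f{\left(k,D \right)} = \frac{1}{10}$
$w{\left(g \right)} = \frac{1}{10} + g$ ($w{\left(g \right)} = g + \frac{1}{10} = \frac{1}{10} + g$)
$\left(77 + 27\right) \left(13 - 52\right) + w{\left(12 \right)} 59 = \left(77 + 27\right) \left(13 - 52\right) + \left(\frac{1}{10} + 12\right) 59 = 104 \left(-39\right) + \frac{121}{10} \cdot 59 = -4056 + \frac{7139}{10} = - \frac{33421}{10}$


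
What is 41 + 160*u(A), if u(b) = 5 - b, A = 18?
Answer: -2039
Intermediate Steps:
41 + 160*u(A) = 41 + 160*(5 - 1*18) = 41 + 160*(5 - 18) = 41 + 160*(-13) = 41 - 2080 = -2039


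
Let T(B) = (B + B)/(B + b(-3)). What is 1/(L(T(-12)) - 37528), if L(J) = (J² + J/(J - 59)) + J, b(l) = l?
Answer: -7175/269233752 ≈ -2.6650e-5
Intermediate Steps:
T(B) = 2*B/(-3 + B) (T(B) = (B + B)/(B - 3) = (2*B)/(-3 + B) = 2*B/(-3 + B))
L(J) = J + J² + J/(-59 + J) (L(J) = (J² + J/(-59 + J)) + J = J + J² + J/(-59 + J))
1/(L(T(-12)) - 37528) = 1/((2*(-12)/(-3 - 12))*(-58 + (2*(-12)/(-3 - 12))² - 116*(-12)/(-3 - 12))/(-59 + 2*(-12)/(-3 - 12)) - 37528) = 1/((2*(-12)/(-15))*(-58 + (2*(-12)/(-15))² - 116*(-12)/(-15))/(-59 + 2*(-12)/(-15)) - 37528) = 1/((2*(-12)*(-1/15))*(-58 + (2*(-12)*(-1/15))² - 116*(-12)*(-1)/15)/(-59 + 2*(-12)*(-1/15)) - 37528) = 1/(8*(-58 + (8/5)² - 58*8/5)/(5*(-59 + 8/5)) - 37528) = 1/(8*(-58 + 64/25 - 464/5)/(5*(-287/5)) - 37528) = 1/((8/5)*(-5/287)*(-3706/25) - 37528) = 1/(29648/7175 - 37528) = 1/(-269233752/7175) = -7175/269233752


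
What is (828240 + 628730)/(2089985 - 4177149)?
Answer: -728485/1043582 ≈ -0.69806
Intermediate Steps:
(828240 + 628730)/(2089985 - 4177149) = 1456970/(-2087164) = 1456970*(-1/2087164) = -728485/1043582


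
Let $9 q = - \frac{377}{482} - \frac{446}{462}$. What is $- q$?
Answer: $\frac{194573}{1002078} \approx 0.19417$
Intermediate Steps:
$q = - \frac{194573}{1002078}$ ($q = \frac{- \frac{377}{482} - \frac{446}{462}}{9} = \frac{\left(-377\right) \frac{1}{482} - \frac{223}{231}}{9} = \frac{- \frac{377}{482} - \frac{223}{231}}{9} = \frac{1}{9} \left(- \frac{194573}{111342}\right) = - \frac{194573}{1002078} \approx -0.19417$)
$- q = \left(-1\right) \left(- \frac{194573}{1002078}\right) = \frac{194573}{1002078}$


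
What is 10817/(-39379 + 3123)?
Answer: -10817/36256 ≈ -0.29835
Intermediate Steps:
10817/(-39379 + 3123) = 10817/(-36256) = 10817*(-1/36256) = -10817/36256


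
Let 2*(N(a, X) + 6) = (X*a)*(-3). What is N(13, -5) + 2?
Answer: 187/2 ≈ 93.500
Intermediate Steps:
N(a, X) = -6 - 3*X*a/2 (N(a, X) = -6 + ((X*a)*(-3))/2 = -6 + (-3*X*a)/2 = -6 - 3*X*a/2)
N(13, -5) + 2 = (-6 - 3/2*(-5)*13) + 2 = (-6 + 195/2) + 2 = 183/2 + 2 = 187/2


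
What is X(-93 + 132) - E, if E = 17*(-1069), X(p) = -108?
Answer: 18065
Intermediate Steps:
E = -18173
X(-93 + 132) - E = -108 - 1*(-18173) = -108 + 18173 = 18065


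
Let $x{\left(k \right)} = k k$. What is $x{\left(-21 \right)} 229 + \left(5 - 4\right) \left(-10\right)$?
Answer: $100979$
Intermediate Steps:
$x{\left(k \right)} = k^{2}$
$x{\left(-21 \right)} 229 + \left(5 - 4\right) \left(-10\right) = \left(-21\right)^{2} \cdot 229 + \left(5 - 4\right) \left(-10\right) = 441 \cdot 229 + 1 \left(-10\right) = 100989 - 10 = 100979$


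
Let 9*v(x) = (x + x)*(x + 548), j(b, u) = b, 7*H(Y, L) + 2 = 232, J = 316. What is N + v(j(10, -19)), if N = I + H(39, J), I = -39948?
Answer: -270726/7 ≈ -38675.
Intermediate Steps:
H(Y, L) = 230/7 (H(Y, L) = -2/7 + (1/7)*232 = -2/7 + 232/7 = 230/7)
N = -279406/7 (N = -39948 + 230/7 = -279406/7 ≈ -39915.)
v(x) = 2*x*(548 + x)/9 (v(x) = ((x + x)*(x + 548))/9 = ((2*x)*(548 + x))/9 = (2*x*(548 + x))/9 = 2*x*(548 + x)/9)
N + v(j(10, -19)) = -279406/7 + (2/9)*10*(548 + 10) = -279406/7 + (2/9)*10*558 = -279406/7 + 1240 = -270726/7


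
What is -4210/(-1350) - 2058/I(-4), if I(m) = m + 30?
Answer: -133442/1755 ≈ -76.035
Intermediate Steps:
I(m) = 30 + m
-4210/(-1350) - 2058/I(-4) = -4210/(-1350) - 2058/(30 - 4) = -4210*(-1/1350) - 2058/26 = 421/135 - 2058*1/26 = 421/135 - 1029/13 = -133442/1755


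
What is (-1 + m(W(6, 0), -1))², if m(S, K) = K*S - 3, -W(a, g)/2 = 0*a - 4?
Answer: 144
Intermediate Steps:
W(a, g) = 8 (W(a, g) = -2*(0*a - 4) = -2*(0 - 4) = -2*(-4) = 8)
m(S, K) = -3 + K*S
(-1 + m(W(6, 0), -1))² = (-1 + (-3 - 1*8))² = (-1 + (-3 - 8))² = (-1 - 11)² = (-12)² = 144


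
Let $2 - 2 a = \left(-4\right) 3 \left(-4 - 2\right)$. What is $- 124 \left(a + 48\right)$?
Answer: $-1612$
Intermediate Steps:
$a = -35$ ($a = 1 - \frac{\left(-4\right) 3 \left(-4 - 2\right)}{2} = 1 - \frac{\left(-12\right) \left(-6\right)}{2} = 1 - 36 = -35$)
$- 124 \left(a + 48\right) = - 124 \left(-35 + 48\right) = \left(-124\right) 13 = -1612$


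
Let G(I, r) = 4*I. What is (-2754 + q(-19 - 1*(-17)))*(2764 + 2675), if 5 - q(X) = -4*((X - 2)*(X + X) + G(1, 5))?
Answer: -14516691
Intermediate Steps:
q(X) = 21 + 8*X*(-2 + X) (q(X) = 5 - (-4)*((X - 2)*(X + X) + 4*1) = 5 - (-4)*((-2 + X)*(2*X) + 4) = 5 - (-4)*(2*X*(-2 + X) + 4) = 5 - (-4)*(4 + 2*X*(-2 + X)) = 5 - (-16 - 8*X*(-2 + X)) = 5 + (16 + 8*X*(-2 + X)) = 21 + 8*X*(-2 + X))
(-2754 + q(-19 - 1*(-17)))*(2764 + 2675) = (-2754 + (21 - 16*(-19 - 1*(-17)) + 8*(-19 - 1*(-17))**2))*(2764 + 2675) = (-2754 + (21 - 16*(-19 + 17) + 8*(-19 + 17)**2))*5439 = (-2754 + (21 - 16*(-2) + 8*(-2)**2))*5439 = (-2754 + (21 + 32 + 8*4))*5439 = (-2754 + (21 + 32 + 32))*5439 = (-2754 + 85)*5439 = -2669*5439 = -14516691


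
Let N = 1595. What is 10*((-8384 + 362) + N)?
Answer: -64270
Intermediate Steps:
10*((-8384 + 362) + N) = 10*((-8384 + 362) + 1595) = 10*(-8022 + 1595) = 10*(-6427) = -64270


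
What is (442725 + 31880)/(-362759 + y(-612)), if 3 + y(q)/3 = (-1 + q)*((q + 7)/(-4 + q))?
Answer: -26577880/20416153 ≈ -1.3018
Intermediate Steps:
y(q) = -9 + 3*(-1 + q)*(7 + q)/(-4 + q) (y(q) = -9 + 3*((-1 + q)*((q + 7)/(-4 + q))) = -9 + 3*((-1 + q)*((7 + q)/(-4 + q))) = -9 + 3*((-1 + q)*(7 + q)/(-4 + q)) = -9 + 3*(-1 + q)*(7 + q)/(-4 + q))
(442725 + 31880)/(-362759 + y(-612)) = (442725 + 31880)/(-362759 + 3*(5 + (-612)**2 + 3*(-612))/(-4 - 612)) = 474605/(-362759 + 3*(5 + 374544 - 1836)/(-616)) = 474605/(-362759 + 3*(-1/616)*372713) = 474605/(-362759 - 101649/56) = 474605/(-20416153/56) = 474605*(-56/20416153) = -26577880/20416153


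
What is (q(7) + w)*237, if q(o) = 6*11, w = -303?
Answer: -56169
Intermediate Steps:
q(o) = 66
(q(7) + w)*237 = (66 - 303)*237 = -237*237 = -56169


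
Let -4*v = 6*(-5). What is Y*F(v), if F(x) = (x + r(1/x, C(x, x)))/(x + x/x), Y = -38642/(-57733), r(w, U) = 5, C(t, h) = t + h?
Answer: 966050/981461 ≈ 0.98430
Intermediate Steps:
C(t, h) = h + t
v = 15/2 (v = -3*(-5)/2 = -1/4*(-30) = 15/2 ≈ 7.5000)
Y = 38642/57733 (Y = -38642*(-1/57733) = 38642/57733 ≈ 0.66932)
F(x) = (5 + x)/(1 + x) (F(x) = (x + 5)/(x + x/x) = (5 + x)/(x + 1) = (5 + x)/(1 + x))
Y*F(v) = 38642*((5 + 15/2)/(1 + 15/2))/57733 = 38642*((25/2)/(17/2))/57733 = 38642*((2/17)*(25/2))/57733 = (38642/57733)*(25/17) = 966050/981461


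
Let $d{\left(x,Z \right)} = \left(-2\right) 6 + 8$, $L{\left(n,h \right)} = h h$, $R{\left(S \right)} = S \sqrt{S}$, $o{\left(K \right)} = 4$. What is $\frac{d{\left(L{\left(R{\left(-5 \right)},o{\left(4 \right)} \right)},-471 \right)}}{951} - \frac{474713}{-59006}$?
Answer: $\frac{451216039}{56114706} \approx 8.041$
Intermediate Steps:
$R{\left(S \right)} = S^{\frac{3}{2}}$
$L{\left(n,h \right)} = h^{2}$
$d{\left(x,Z \right)} = -4$ ($d{\left(x,Z \right)} = -12 + 8 = -4$)
$\frac{d{\left(L{\left(R{\left(-5 \right)},o{\left(4 \right)} \right)},-471 \right)}}{951} - \frac{474713}{-59006} = - \frac{4}{951} - \frac{474713}{-59006} = \left(-4\right) \frac{1}{951} - - \frac{474713}{59006} = - \frac{4}{951} + \frac{474713}{59006} = \frac{451216039}{56114706}$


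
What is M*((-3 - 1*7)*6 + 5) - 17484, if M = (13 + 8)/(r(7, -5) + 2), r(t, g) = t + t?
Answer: -280899/16 ≈ -17556.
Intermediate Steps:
r(t, g) = 2*t
M = 21/16 (M = (13 + 8)/(2*7 + 2) = 21/(14 + 2) = 21/16 ≈ 1.3125)
M*((-3 - 1*7)*6 + 5) - 17484 = 21*((-3 - 1*7)*6 + 5)/16 - 17484 = 21*((-3 - 7)*6 + 5)/16 - 17484 = 21*(-10*6 + 5)/16 - 17484 = 21*(-60 + 5)/16 - 17484 = (21/16)*(-55) - 17484 = -1155/16 - 17484 = -280899/16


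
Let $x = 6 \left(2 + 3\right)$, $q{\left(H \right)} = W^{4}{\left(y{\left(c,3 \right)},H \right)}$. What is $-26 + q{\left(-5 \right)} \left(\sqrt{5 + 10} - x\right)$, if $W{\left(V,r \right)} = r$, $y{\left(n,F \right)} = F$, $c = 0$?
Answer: $-18776 + 625 \sqrt{15} \approx -16355.0$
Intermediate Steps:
$q{\left(H \right)} = H^{4}$
$x = 30$ ($x = 6 \cdot 5 = 30$)
$-26 + q{\left(-5 \right)} \left(\sqrt{5 + 10} - x\right) = -26 + \left(-5\right)^{4} \left(\sqrt{5 + 10} - 30\right) = -26 + 625 \left(\sqrt{15} - 30\right) = -26 + 625 \left(-30 + \sqrt{15}\right) = -26 - \left(18750 - 625 \sqrt{15}\right) = -18776 + 625 \sqrt{15}$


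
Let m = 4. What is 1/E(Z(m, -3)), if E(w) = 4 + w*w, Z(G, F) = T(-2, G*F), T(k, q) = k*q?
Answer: 1/580 ≈ 0.0017241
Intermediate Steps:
Z(G, F) = -2*F*G (Z(G, F) = -2*G*F = -2*F*G)
E(w) = 4 + w**2
1/E(Z(m, -3)) = 1/(4 + (-2*(-3)*4)**2) = 1/(4 + 24**2) = 1/(4 + 576) = 1/580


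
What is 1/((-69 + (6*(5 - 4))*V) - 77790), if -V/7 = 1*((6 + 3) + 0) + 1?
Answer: -1/78279 ≈ -1.2775e-5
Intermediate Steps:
V = -70 (V = -7*(1*((6 + 3) + 0) + 1) = -7*(1*(9 + 0) + 1) = -7*(1*9 + 1) = -7*(9 + 1) = -7*10 = -70)
1/((-69 + (6*(5 - 4))*V) - 77790) = 1/((-69 + (6*(5 - 4))*(-70)) - 77790) = 1/((-69 + (6*1)*(-70)) - 77790) = 1/((-69 + 6*(-70)) - 77790) = 1/((-69 - 420) - 77790) = 1/(-489 - 77790) = 1/(-78279) = -1/78279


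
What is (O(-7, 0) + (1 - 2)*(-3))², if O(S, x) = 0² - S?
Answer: 100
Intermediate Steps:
O(S, x) = -S (O(S, x) = 0 - S = -S)
(O(-7, 0) + (1 - 2)*(-3))² = (-1*(-7) + (1 - 2)*(-3))² = (7 - 1*(-3))² = (7 + 3)² = 10² = 100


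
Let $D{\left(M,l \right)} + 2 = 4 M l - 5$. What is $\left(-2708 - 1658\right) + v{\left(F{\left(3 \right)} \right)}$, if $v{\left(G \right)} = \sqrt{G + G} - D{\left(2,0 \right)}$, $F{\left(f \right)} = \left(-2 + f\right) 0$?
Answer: $-4359$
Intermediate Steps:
$D{\left(M,l \right)} = -7 + 4 M l$ ($D{\left(M,l \right)} = -2 + \left(4 M l - 5\right) = -2 + \left(-5 + 4 M l\right) = -7 + 4 M l$)
$F{\left(f \right)} = 0$
$v{\left(G \right)} = 7 + \sqrt{2} \sqrt{G}$ ($v{\left(G \right)} = \sqrt{G + G} - \left(-7 + 4 \cdot 2 \cdot 0\right) = \sqrt{2 G} - \left(-7 + 0\right) = \sqrt{2} \sqrt{G} - -7 = \sqrt{2} \sqrt{G} + 7 = 7 + \sqrt{2} \sqrt{G}$)
$\left(-2708 - 1658\right) + v{\left(F{\left(3 \right)} \right)} = \left(-2708 - 1658\right) + \left(7 + \sqrt{2} \sqrt{0}\right) = -4366 + \left(7 + \sqrt{2} \cdot 0\right) = -4366 + \left(7 + 0\right) = -4366 + 7 = -4359$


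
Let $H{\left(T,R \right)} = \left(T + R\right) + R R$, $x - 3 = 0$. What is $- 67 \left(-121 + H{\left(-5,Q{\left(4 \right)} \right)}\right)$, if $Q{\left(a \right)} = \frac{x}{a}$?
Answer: $\frac{133665}{16} \approx 8354.1$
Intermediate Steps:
$x = 3$ ($x = 3 + 0 = 3$)
$Q{\left(a \right)} = \frac{3}{a}$
$H{\left(T,R \right)} = R + T + R^{2}$ ($H{\left(T,R \right)} = \left(R + T\right) + R^{2} = R + T + R^{2}$)
$- 67 \left(-121 + H{\left(-5,Q{\left(4 \right)} \right)}\right) = - 67 \left(-121 + \left(\frac{3}{4} - 5 + \left(\frac{3}{4}\right)^{2}\right)\right) = - 67 \left(-121 + \left(\frac{3}{4} - 5 + \frac{9}{16}\right)\right) = - 67 \left(-121 - \frac{59}{16}\right) = \left(-67\right) \left(- \frac{1995}{16}\right) = \frac{133665}{16}$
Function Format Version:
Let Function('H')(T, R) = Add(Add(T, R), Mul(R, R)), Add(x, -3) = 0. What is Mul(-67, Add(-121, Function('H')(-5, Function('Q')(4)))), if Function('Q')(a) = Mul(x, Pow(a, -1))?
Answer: Rational(133665, 16) ≈ 8354.1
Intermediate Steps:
x = 3 (x = Add(3, 0) = 3)
Function('Q')(a) = Mul(3, Pow(a, -1))
Function('H')(T, R) = Add(R, T, Pow(R, 2)) (Function('H')(T, R) = Add(Add(R, T), Pow(R, 2)) = Add(R, T, Pow(R, 2)))
Mul(-67, Add(-121, Function('H')(-5, Function('Q')(4)))) = Mul(-67, Add(-121, Add(Mul(3, Pow(4, -1)), -5, Pow(Mul(3, Pow(4, -1)), 2)))) = Mul(-67, Add(-121, Add(Mul(3, Rational(1, 4)), -5, Pow(Mul(3, Rational(1, 4)), 2)))) = Mul(-67, Add(-121, Add(Rational(3, 4), -5, Pow(Rational(3, 4), 2)))) = Mul(-67, Add(-121, Add(Rational(3, 4), -5, Rational(9, 16)))) = Mul(-67, Add(-121, Rational(-59, 16))) = Mul(-67, Rational(-1995, 16)) = Rational(133665, 16)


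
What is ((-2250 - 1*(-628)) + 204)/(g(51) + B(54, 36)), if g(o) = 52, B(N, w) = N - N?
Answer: -709/26 ≈ -27.269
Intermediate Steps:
B(N, w) = 0
((-2250 - 1*(-628)) + 204)/(g(51) + B(54, 36)) = ((-2250 - 1*(-628)) + 204)/(52 + 0) = ((-2250 + 628) + 204)/52 = (-1622 + 204)*(1/52) = -1418*1/52 = -709/26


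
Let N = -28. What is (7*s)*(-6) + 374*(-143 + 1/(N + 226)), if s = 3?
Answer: -482455/9 ≈ -53606.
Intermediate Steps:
(7*s)*(-6) + 374*(-143 + 1/(N + 226)) = (7*3)*(-6) + 374*(-143 + 1/(-28 + 226)) = 21*(-6) + 374*(-143 + 1/198) = -126 + 374*(-143 + 1/198) = -126 + 374*(-28313/198) = -126 - 481321/9 = -482455/9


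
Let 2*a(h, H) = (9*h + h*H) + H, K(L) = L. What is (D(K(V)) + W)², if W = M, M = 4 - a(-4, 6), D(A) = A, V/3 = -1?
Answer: 784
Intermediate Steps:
V = -3 (V = 3*(-1) = -3)
a(h, H) = H/2 + 9*h/2 + H*h/2 (a(h, H) = ((9*h + h*H) + H)/2 = ((9*h + H*h) + H)/2 = (H + 9*h + H*h)/2 = H/2 + 9*h/2 + H*h/2)
M = 31 (M = 4 - ((½)*6 + (9/2)*(-4) + (½)*6*(-4)) = 4 - (3 - 18 - 12) = 4 - 1*(-27) = 4 + 27 = 31)
W = 31
(D(K(V)) + W)² = (-3 + 31)² = 28² = 784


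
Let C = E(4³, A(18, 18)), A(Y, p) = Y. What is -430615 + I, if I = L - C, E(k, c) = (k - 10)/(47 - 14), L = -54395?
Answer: -5335128/11 ≈ -4.8501e+5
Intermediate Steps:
E(k, c) = -10/33 + k/33 (E(k, c) = (-10 + k)/33 = (-10 + k)*(1/33) = -10/33 + k/33)
C = 18/11 (C = -10/33 + (1/33)*4³ = -10/33 + (1/33)*64 = -10/33 + 64/33 = 18/11 ≈ 1.6364)
I = -598363/11 (I = -54395 - 1*18/11 = -54395 - 18/11 = -598363/11 ≈ -54397.)
-430615 + I = -430615 - 598363/11 = -5335128/11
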